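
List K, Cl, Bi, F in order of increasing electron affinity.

K < Bi < F < Cl

F is in period 2, group 17; Cl is in period 3, group 17; K is in period 4, group 1; Bi is in period 6, group 15.
EA tends to increase across a period and decrease down a group, though the pattern is less regular than for IE or radius.
Here both period and group differ, so the two effects have to be weighed against each other.
Bi > K: period and group pull opposite ways; the across-period shift dominates (91 vs 48 kJ/mol).
F > Bi: relative to Bi, both the across-period and down-group shifts push F's electron affinity up.
Cl > F: this pair runs against the simple trend — see the exception note.
Note the exception: Cl has a higher electron affinity than F, contrary to the simple trend — F's small 2p subshell makes the incoming electron feel strong e⁻–e⁻ repulsion, so Cl actually releases more energy on gaining an electron.
Tabulated electron affinity (kJ/mol): F 328, Cl 349, K 48, Bi 91.
So from lowest to highest: K < Bi < F < Cl.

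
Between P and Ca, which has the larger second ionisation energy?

P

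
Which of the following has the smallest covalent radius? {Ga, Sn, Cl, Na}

Na is in period 3, group 1; Cl is in period 3, group 17; Ga is in period 4, group 13; Sn is in period 5, group 14.
Across a period the added protons contract the valence shell; down a group each new principal shell makes the atom larger.
These span different periods and groups, so the two trends combine.
Ga > Cl: relative to Cl, both the across-period and down-group shifts push Ga's atomic radius up.
Sn > Ga: period and group pull opposite ways; the down-group shift dominates (140 vs 124 pm).
Na > Sn: the two effects oppose for this pair; the across-period effect wins (155 vs 140 pm).
For reference (pm): Na 155, Cl 99, Ga 124, Sn 140.
The smallest covalent radius among these belongs to Cl.

Cl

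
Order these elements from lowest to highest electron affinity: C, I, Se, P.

Atoms with high Z_eff and room in the valence shell (especially the halogens) have the most exothermic electron affinities.
These sit on a diagonal, where the across-period and down-group effects partly cancel.
C > P: the two effects oppose for this pair; the down-group effect wins (122 vs 72 kJ/mol).
Se > C: period and group pull opposite ways; the across-period shift dominates (195 vs 122 kJ/mol).
I > Se: the two effects oppose for this pair; the across-period effect wins (295 vs 195 kJ/mol).
Approximate values (kJ/mol): C 122, P 72, Se 195, I 295.
So from lowest to highest: P < C < Se < I.

P < C < Se < I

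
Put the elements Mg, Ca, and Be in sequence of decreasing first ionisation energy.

Be > Mg > Ca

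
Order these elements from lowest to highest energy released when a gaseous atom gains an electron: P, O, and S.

P < O < S

EA tends to increase across a period and decrease down a group, though the pattern is less regular than for IE or radius.
These span different periods and groups, so the two trends combine.
O > P: both effects reinforce here, so O is clearly the higher of the two.
S > O: this pair runs against the simple trend — see the exception note.
Note the exception: S has a higher electron affinity than O, contrary to the simple trend — the compact 2p subshell of O repels the added electron more than S's larger 3p does.
Approximate values (kJ/mol): O 141, P 72, S 200.
So from lowest to highest: P < O < S.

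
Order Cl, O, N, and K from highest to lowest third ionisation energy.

O, N, K, Cl

IE_3 is the cost of taking one more electron from the +2 cation: Cl²⁺ still has 5 valence electrons; O²⁺ still has 4 valence electrons; N²⁺ still has 3 valence electrons; K²⁺ is already 1 electron into the core.
Usually core removal costs more than valence removal, but here the competition is close: a tightly held n=2 valence electron can cost more to remove than an n=3 core electron, so the actual values have to decide it.
Valence configurations: Cl²⁺ [Ne]3s²3p³, O²⁺ [He]2s²2p², N²⁺ [He]2s²2p¹.
Approximate IE_3 values (kJ/mol): Cl 3822, O 5300, N 4578, K 4420.
Overall IE_3 order: Cl < K < N < O.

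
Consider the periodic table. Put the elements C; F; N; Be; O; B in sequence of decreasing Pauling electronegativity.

F > O > N > C > B > Be

Be is in period 2, group 2; B is in period 2, group 13; C is in period 2, group 14; N is in period 2, group 15; O is in period 2, group 16; F is in period 2, group 17.
Atoms toward the upper right of the periodic table pull bonding electrons most strongly.
All lie in period 2, so electronegativity increases left to right.
So from highest to lowest: F > O > N > C > B > Be.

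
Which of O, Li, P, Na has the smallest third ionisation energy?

P

Consider each +2 ion: O²⁺ still has 4 valence electrons; Li²⁺ is already 1 electron into the core; P²⁺ still has 3 valence electrons; Na²⁺ is already 1 electron into the core.
Breaking into a closed-shell core is much more expensive than removing a leftover valence electron — Na and Li have the largest IE_3 here.
Valence configurations: O²⁺ [He]2s²2p², P²⁺ [Ne]3s²3p¹.
The numbers (kJ/mol): O 5300, Li 11815, P 2914, Na 6910.
Putting it together, IE_3: P < O < Na < Li.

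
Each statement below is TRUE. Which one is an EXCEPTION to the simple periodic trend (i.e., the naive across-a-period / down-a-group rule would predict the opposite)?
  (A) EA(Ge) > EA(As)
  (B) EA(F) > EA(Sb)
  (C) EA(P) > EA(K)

(A)

The general trend: electron affinity increases across a period and decreases down a group.
(A) Ge (period 4, group 14) vs As (period 4, group 15): the stated order contradicts the simple trend.
(B) F (period 2, group 17) vs Sb (period 5, group 15): the stated order agrees with the simple trend.
(C) P (period 3, group 15) vs K (period 4, group 1): the stated order agrees with the simple trend.
The exception is (A): adding an electron to As's half-filled 4p³ is unfavourable, so Ge (4p²) has the more exothermic EA.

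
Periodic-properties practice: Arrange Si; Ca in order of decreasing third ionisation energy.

Ca, Si

IE_3 is the cost of taking one more electron from the +2 cation: Si²⁺ still has 2 valence electrons; Ca²⁺ is the bare [Ar] core.
Breaking into a closed-shell core is much more expensive than removing a leftover valence electron — Ca has the largest IE_3 here.
The numbers (kJ/mol): Si 3232, Ca 4912.
So the third ionization energies run Si < Ca.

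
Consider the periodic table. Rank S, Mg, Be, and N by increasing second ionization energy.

Mg, Be, S, N

The second ionization energy removes an electron from the +1 ion. For each element: S⁺ still has 5 valence electrons; Mg⁺ still has 1 valence electron; Be⁺ still has 1 valence electron; N⁺ still has 4 valence electrons.
All are still removing valence electrons, so compare the +1 ions as you would atoms: IE_2 generally rises across a period (higher Z_eff) and falls down a group (larger shell), subject to the usual subshell exceptions.
Valence configurations: S⁺ [Ne]3s²3p³, Mg⁺ [Ne]3s¹, Be⁺ [He]2s¹, N⁺ [He]2s²2p².
The numbers (kJ/mol): S 2252, Mg 1451, Be 1757, N 2856.
Hence IE_2: Mg < Be < S < N.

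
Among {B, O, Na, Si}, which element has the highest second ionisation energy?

Na

After 1 electron has been removed, what remains? B⁺ still has 2 valence electrons; O⁺ still has 5 valence electrons; Na⁺ is the bare [Ne] core; Si⁺ still has 3 valence electrons.
Breaking into a closed-shell core is much more expensive than removing a leftover valence electron — Na has the largest IE_2 here.
Valence configurations: B⁺ [He]2s², O⁺ [He]2s²2p³, Si⁺ [Ne]3s²3p¹.
Tabulated IE_2 (kJ/mol): B 2427, O 3388, Na 4562, Si 1577.
Overall IE_2 order: Si < B < O < Na.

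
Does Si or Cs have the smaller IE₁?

Si is in period 3, group 14; Cs is in period 6, group 1.
Across a period the outer electron is held more tightly (higher IE₁); down a group it sits in a higher shell, more shielded, and comes off more easily.
These span different periods and groups, so the two trends combine.
Si > Cs: both effects reinforce here, so Si is clearly the higher of the two.
Approximate values (kJ/mol): Si 786, Cs 376.
So Cs has the smaller IE₁ (Cs < Si).

Cs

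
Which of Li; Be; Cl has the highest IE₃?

Consider each +2 ion: Li²⁺ is already 1 electron into the core; Be²⁺ is the bare [He] core; Cl²⁺ still has 5 valence electrons.
Core electrons are held far more tightly than valence electrons, so Li and Be top the IE_3 order.
The numbers (kJ/mol): Li 11815, Be 14849, Cl 3822.
Hence IE_3: Cl < Li < Be.

Be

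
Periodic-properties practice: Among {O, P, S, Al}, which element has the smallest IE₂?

Al

Consider each +1 ion: O⁺ still has 5 valence electrons; P⁺ still has 4 valence electrons; S⁺ still has 5 valence electrons; Al⁺ still has 2 valence electrons.
All are still removing valence electrons, so compare the +1 ions as you would atoms: IE_2 generally rises across a period (higher Z_eff) and falls down a group (larger shell), subject to the usual subshell exceptions.
Valence configurations: O⁺ [He]2s²2p³, P⁺ [Ne]3s²3p², S⁺ [Ne]3s²3p³, Al⁺ [Ne]3s².
Approximate IE_2 values (kJ/mol): O 3388, P 1907, S 2252, Al 1817.
Hence IE_2: Al < P < S < O.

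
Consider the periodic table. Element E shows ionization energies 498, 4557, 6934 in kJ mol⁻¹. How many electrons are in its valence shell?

Look for the largest jump between consecutive ionization energies: IE2/IE1 ≈ 9.2, far larger than any earlier ratio.
That jump marks the point where a core electron is being removed. So the atom has 1 valence electron.

1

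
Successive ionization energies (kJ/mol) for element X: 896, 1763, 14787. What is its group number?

Look for the largest jump between consecutive ionization energies: IE3/IE2 ≈ 8.4, far larger than any earlier ratio.
That jump marks the point where a core electron is being removed. So the atom has 2 valence electrons.
A main-group element with 2 valence electrons is in group 2.

Group 2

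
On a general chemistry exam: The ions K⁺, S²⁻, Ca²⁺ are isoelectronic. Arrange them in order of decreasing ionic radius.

S²⁻, K⁺, Ca²⁺

All of these have 18 electrons, so size is governed by nuclear charge alone: the more protons, the stronger the pull on the same electron cloud, and the smaller the ion.
Nuclear charges: Ca²⁺ (Z=20), K⁺ (Z=19), S²⁻ (Z=16).
Largest to smallest: S²⁻ > K⁺ > Ca²⁺.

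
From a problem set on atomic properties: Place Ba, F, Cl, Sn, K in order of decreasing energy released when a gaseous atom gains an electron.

F is in period 2, group 17; Cl is in period 3, group 17; K is in period 4, group 1; Sn is in period 5, group 14; Ba is in period 6, group 2.
Electron affinity generally becomes more exothermic across a period toward the halogens and less exothermic down a group.
Here both period and group differ, so the two effects have to be weighed against each other.
K > Ba: period and group pull opposite ways; the down-group shift dominates (48 vs 14 kJ/mol).
Sn > K: the two effects oppose for this pair; the across-period effect wins (107 vs 48 kJ/mol).
F > Sn: both effects reinforce here, so F is clearly the higher of the two.
Cl > F: this pair runs against the simple trend — see the exception note.
Note the exception: Cl has a higher electron affinity than F, contrary to the simple trend — F's small 2p subshell makes the incoming electron feel strong e⁻–e⁻ repulsion, so Cl actually releases more energy on gaining an electron.
Tabulated electron affinity (kJ/mol): F 328, Cl 349, K 48, Sn 107, Ba 14.
So from highest to lowest: Cl > F > Sn > K > Ba.

Cl > F > Sn > K > Ba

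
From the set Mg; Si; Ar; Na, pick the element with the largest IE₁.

Ar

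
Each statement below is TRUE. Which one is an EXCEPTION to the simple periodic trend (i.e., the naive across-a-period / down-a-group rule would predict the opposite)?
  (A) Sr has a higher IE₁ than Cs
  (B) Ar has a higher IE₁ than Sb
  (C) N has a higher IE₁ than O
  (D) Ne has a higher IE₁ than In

The general trend: IE₁ increases across a period and decreases down a group.
(A) Sr (period 5, group 2) vs Cs (period 6, group 1): the stated order agrees with the simple trend.
(B) Ar (period 3, group 18) vs Sb (period 5, group 15): the stated order agrees with the simple trend.
(C) N (period 2, group 15) vs O (period 2, group 16): the stated order contradicts the simple trend.
(D) Ne (period 2, group 18) vs In (period 5, group 13): the stated order agrees with the simple trend.
The exception is (C): pairing an electron in O's 2p⁴ costs repulsion energy, so O ionizes more easily than half-filled N (2p³).

(C)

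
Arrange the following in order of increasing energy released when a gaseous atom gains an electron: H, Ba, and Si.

H is in period 1, group 1; Si is in period 3, group 14; Ba is in period 6, group 2.
Electron affinity generally becomes more exothermic across a period toward the halogens and less exothermic down a group.
Neither a single period nor a single group — weigh both effects.
H > Ba: period and group pull opposite ways; the down-group shift dominates (73 vs 14 kJ/mol).
Si > H: period and group pull opposite ways; the across-period shift dominates (134 vs 73 kJ/mol).
For reference (kJ/mol): H 73, Si 134, Ba 14.
So from lowest to highest: Ba < H < Si.

Ba < H < Si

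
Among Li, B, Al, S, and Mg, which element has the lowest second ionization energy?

Mg

Consider each +1 ion: Li⁺ is the bare [He] core; B⁺ still has 2 valence electrons; Al⁺ still has 2 valence electrons; S⁺ still has 5 valence electrons; Mg⁺ still has 1 valence electron.
Pulling an electron out of a noble-gas core costs far more than removing a remaining valence electron, so Li sits at the high end of IE_2.
Valence configurations: B⁺ [He]2s², Al⁺ [Ne]3s², S⁺ [Ne]3s²3p³, Mg⁺ [Ne]3s¹.
The numbers (kJ/mol): Li 7298, B 2427, Al 1817, S 2252, Mg 1451.
So the second ionization energies run Mg < Al < S < B < Li.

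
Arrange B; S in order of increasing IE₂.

S, B

The second ionization energy removes an electron from the +1 ion. For each element: B⁺ still has 2 valence electrons; S⁺ still has 5 valence electrons.
All are still removing valence electrons, so compare the +1 ions as you would atoms: IE_2 generally rises across a period (higher Z_eff) and falls down a group (larger shell), subject to the usual subshell exceptions.
Valence configurations: B⁺ [He]2s², S⁺ [Ne]3s²3p³.
Approximate IE_2 values (kJ/mol): B 2427, S 2252.
Overall IE_2 order: S < B.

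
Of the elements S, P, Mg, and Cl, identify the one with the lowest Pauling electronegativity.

Mg

Atoms toward the upper right of the periodic table pull bonding electrons most strongly.
All lie in period 3, so electronegativity increases left to right.
The lowest Pauling electronegativity among these belongs to Mg.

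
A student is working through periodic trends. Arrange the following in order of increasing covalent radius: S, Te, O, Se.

O is in period 2, group 16; S is in period 3, group 16; Se is in period 4, group 16; Te is in period 5, group 16.
Across a period the added protons contract the valence shell; down a group each new principal shell makes the atom larger.
All are in group 16, so atomic radius increases down the group.
So from smallest to largest: O < S < Se < Te.

O < S < Se < Te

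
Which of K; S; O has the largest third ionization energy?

After 2 electrons have been removed, what remains? K²⁺ is already 1 electron into the core; S²⁺ still has 4 valence electrons; O²⁺ still has 4 valence electrons.
Usually core removal costs more than valence removal, but here the competition is close: a tightly held n=2 valence electron can cost more to remove than an n=3 core electron, so the actual values have to decide it.
Valence configurations: S²⁺ [Ne]3s²3p², O²⁺ [He]2s²2p².
The numbers (kJ/mol): K 4420, S 3357, O 5300.
Overall IE_3 order: S < K < O.

O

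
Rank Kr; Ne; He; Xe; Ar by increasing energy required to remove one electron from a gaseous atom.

Xe, Kr, Ar, Ne, He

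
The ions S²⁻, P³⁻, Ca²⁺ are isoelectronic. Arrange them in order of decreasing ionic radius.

All of these have 18 electrons, so size is governed by nuclear charge alone: the more protons, the stronger the pull on the same electron cloud, and the smaller the ion.
Nuclear charges: Ca²⁺ (Z=20), S²⁻ (Z=16), P³⁻ (Z=15).
Largest to smallest: P³⁻ > S²⁻ > Ca²⁺.

P³⁻ > S²⁻ > Ca²⁺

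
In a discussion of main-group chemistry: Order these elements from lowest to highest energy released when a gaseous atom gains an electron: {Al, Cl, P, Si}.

Al, P, Si, Cl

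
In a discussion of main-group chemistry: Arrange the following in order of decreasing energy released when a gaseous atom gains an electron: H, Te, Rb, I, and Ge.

I > Te > Ge > H > Rb

EA tends to increase across a period and decrease down a group, though the pattern is less regular than for IE or radius.
Here both period and group differ, so the two effects have to be weighed against each other.
H > Rb: they share group 1; the group trend gives H the larger value.
Ge > H: the two effects oppose for this pair; the across-period effect wins (119 vs 73 kJ/mol).
Te > Ge: period and group pull opposite ways; the across-period shift dominates (190 vs 119 kJ/mol).
I > Te: both are in period 5; the period trend gives I the larger value.
Approximate values (kJ/mol): H 73, Ge 119, Rb 47, Te 190, I 295.
So from highest to lowest: I > Te > Ge > H > Rb.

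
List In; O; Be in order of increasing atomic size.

O < Be < In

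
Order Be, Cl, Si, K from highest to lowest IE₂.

After 1 electron has been removed, what remains? Be⁺ still has 1 valence electron; Cl⁺ still has 6 valence electrons; Si⁺ still has 3 valence electrons; K⁺ is the bare [Ar] core.
Core electrons are held far more tightly than valence electrons, so K tops the IE_2 order.
Valence configurations: Be⁺ [He]2s¹, Cl⁺ [Ne]3s²3p⁴, Si⁺ [Ne]3s²3p¹.
The numbers (kJ/mol): Be 1757, Cl 2298, Si 1577, K 3052.
Putting it together, IE_2: Si < Be < Cl < K.

K > Cl > Be > Si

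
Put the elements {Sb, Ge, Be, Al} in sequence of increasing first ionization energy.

Be is in period 2, group 2; Al is in period 3, group 13; Ge is in period 4, group 14; Sb is in period 5, group 15.
Removing the outermost electron gets harder across a period and easier down a group.
These sit on a diagonal, where the across-period and down-group effects partly cancel.
Ge > Al: the two effects oppose for this pair; the across-period effect wins (762 vs 578 kJ/mol).
Sb > Ge: the two effects oppose for this pair; the across-period effect wins (831 vs 762 kJ/mol).
Be > Sb: period and group pull opposite ways; the down-group shift dominates (900 vs 831 kJ/mol).
Approximate values (kJ/mol): Be 900, Al 578, Ge 762, Sb 831.
So from lowest to highest: Al < Ge < Sb < Be.

Al, Ge, Sb, Be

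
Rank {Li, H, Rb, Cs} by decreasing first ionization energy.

H is in period 1, group 1; Li is in period 2, group 1; Rb is in period 5, group 1; Cs is in period 6, group 1.
Removing the outermost electron gets harder across a period and easier down a group.
All are in group 1, so first ionization energy increases up the group.
So from highest to lowest: H > Li > Rb > Cs.

H > Li > Rb > Cs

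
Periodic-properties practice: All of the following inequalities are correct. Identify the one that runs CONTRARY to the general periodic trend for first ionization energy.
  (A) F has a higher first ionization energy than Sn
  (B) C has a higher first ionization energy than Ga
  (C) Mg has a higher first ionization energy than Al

(C)

The general trend: first ionization energy increases across a period and decreases down a group.
(A) F (period 2, group 17) vs Sn (period 5, group 14): the stated order agrees with the simple trend.
(B) C (period 2, group 14) vs Ga (period 4, group 13): the stated order agrees with the simple trend.
(C) Mg (period 3, group 2) vs Al (period 3, group 13): the stated order contradicts the simple trend.
The exception is (C): Al's single 3p electron is easier to remove than one from Mg's filled 3s².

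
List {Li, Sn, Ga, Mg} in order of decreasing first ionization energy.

Mg > Sn > Ga > Li

First ionization energy rises across a period (greater Z_eff holds electrons more tightly) and falls down a group (valence electrons are farther from the nucleus).
These sit on a diagonal, where the across-period and down-group effects partly cancel.
Ga > Li: period and group pull opposite ways; the across-period shift dominates (579 vs 520 kJ/mol).
Sn > Ga: period and group pull opposite ways; the across-period shift dominates (709 vs 579 kJ/mol).
Mg > Sn: period and group pull opposite ways; the down-group shift dominates (738 vs 709 kJ/mol).
Approximate values (kJ/mol): Li 520, Mg 738, Ga 579, Sn 709.
So from highest to lowest: Mg > Sn > Ga > Li.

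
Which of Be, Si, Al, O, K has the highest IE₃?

Be

After 2 electrons have been removed, what remains? Be²⁺ is the bare [He] core; Si²⁺ still has 2 valence electrons; Al²⁺ still has 1 valence electron; O²⁺ still has 4 valence electrons; K²⁺ is already 1 electron into the core.
Usually core removal costs more than valence removal, but here the competition is close: a tightly held n=2 valence electron can cost more to remove than an n=3 core electron, so the actual values have to decide it.
Valence configurations: Si²⁺ [Ne]3s², Al²⁺ [Ne]3s¹, O²⁺ [He]2s²2p².
Tabulated IE_3 (kJ/mol): Be 14849, Si 3232, Al 2745, O 5300, K 4420.
Overall IE_3 order: Al < Si < K < O < Be.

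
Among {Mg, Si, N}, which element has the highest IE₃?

Mg

Consider each +2 ion: Mg²⁺ is the bare [Ne] core; Si²⁺ still has 2 valence electrons; N²⁺ still has 3 valence electrons.
Core electrons are held far more tightly than valence electrons, so Mg tops the IE_3 order.
Valence configurations: Si²⁺ [Ne]3s², N²⁺ [He]2s²2p¹.
Tabulated IE_3 (kJ/mol): Mg 7733, Si 3232, N 4578.
Putting it together, IE_3: Si < N < Mg.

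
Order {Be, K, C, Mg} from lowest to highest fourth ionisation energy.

The fourth ionization energy removes an electron from the +3 ion. For each element: Be³⁺ is already 1 electron into the core; K³⁺ is already 2 electrons into the core; C³⁺ still has 1 valence electron; Mg³⁺ is already 1 electron into the core.
Usually core removal costs more than valence removal, but here the competition is close: a tightly held n=2 valence electron can cost more to remove than an n=3 core electron, so the actual values have to decide it.
The numbers (kJ/mol): Be 21007, K 5877, C 6223, Mg 10543.
So the fourth ionization energies run K < C < Mg < Be.

K < C < Mg < Be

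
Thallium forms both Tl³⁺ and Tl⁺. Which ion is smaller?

Tl³⁺

Both ions have Z = 81 protons, but Tl³⁺ has lost more electrons, so its remaining electrons feel a larger effective nuclear charge per electron and are pulled in more tightly.
Higher positive charge → smaller ion, so Tl⁺ > Tl³⁺.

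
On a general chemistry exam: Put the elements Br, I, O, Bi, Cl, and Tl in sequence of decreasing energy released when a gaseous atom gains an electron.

Cl > Br > I > O > Bi > Tl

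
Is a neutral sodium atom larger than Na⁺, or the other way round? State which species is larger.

Na

Forming Na⁺ removes 1 electron from Na. Fewer electrons for the same nuclear charge means less shielding and a higher Z_eff on the remaining electrons, and for main-group metals the entire outer shell is lost.
A cation is smaller than its parent atom: Na⁺ < Na.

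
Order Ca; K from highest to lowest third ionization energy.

IE_3 is the cost of taking one more electron from the +2 cation: Ca²⁺ is the bare [Ar] core; K²⁺ is already 1 electron into the core.
All of these are removing an electron from a noble-gas core or deeper; the smaller core (lower principal quantum number) is held far more tightly, and within a period the higher nuclear charge binds the same core more tightly.
The numbers (kJ/mol): Ca 4912, K 4420.
Hence IE_3: K < Ca.

Ca, K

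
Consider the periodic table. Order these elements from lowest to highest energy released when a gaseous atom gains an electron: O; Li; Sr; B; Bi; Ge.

Sr < B < Li < Bi < Ge < O

Li is in period 2, group 1; B is in period 2, group 13; O is in period 2, group 16; Ge is in period 4, group 14; Sr is in period 5, group 2; Bi is in period 6, group 15.
EA tends to increase across a period and decrease down a group, though the pattern is less regular than for IE or radius.
Here both period and group differ, so the two effects have to be weighed against each other.
B > Sr: both effects reinforce here, so B is clearly the higher of the two.
Li > B: this pair runs against the simple trend — see the exception note.
Bi > Li: period and group pull opposite ways; the across-period shift dominates (91 vs 60 kJ/mol).
Ge > Bi: the two effects oppose for this pair; the down-group effect wins (119 vs 91 kJ/mol).
O > Ge: both effects reinforce here, so O is clearly the higher of the two.
Note the exception: Li has a higher electron affinity than B, contrary to the simple trend — B's ns²np¹ configuration gives only a small electron affinity — the sparsely filled np subshell binds an added electron weakly.
Approximate values (kJ/mol): Li 60, B 27, O 141, Ge 119, Sr 5, Bi 91.
So from lowest to highest: Sr < B < Li < Bi < Ge < O.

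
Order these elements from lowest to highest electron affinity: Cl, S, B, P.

B < P < S < Cl

Adding an electron releases more energy for atoms nearer the top right (short of the noble gases).
These span different periods and groups, so the two trends combine.
P > B: period and group pull opposite ways; the across-period shift dominates (72 vs 27 kJ/mol).
S > P: S lies to the right of P in period 3, so the across-period effect alone puts S higher.
Cl > S: both are in period 3; the period trend gives Cl the larger value.
For reference (kJ/mol): B 27, P 72, S 200, Cl 349.
So from lowest to highest: B < P < S < Cl.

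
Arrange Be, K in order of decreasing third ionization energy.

Be > K

After 2 electrons have been removed, what remains? Be²⁺ is the bare [He] core; K²⁺ is already 1 electron into the core.
All of these are removing an electron from a noble-gas core or deeper; the smaller core (lower principal quantum number) is held far more tightly, and within a period the higher nuclear charge binds the same core more tightly.
Approximate IE_3 values (kJ/mol): Be 14849, K 4420.
Hence IE_3: K < Be.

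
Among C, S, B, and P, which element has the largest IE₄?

B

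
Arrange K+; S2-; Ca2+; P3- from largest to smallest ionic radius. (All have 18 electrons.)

P3- > S2- > K+ > Ca2+

All of these have 18 electrons, so size is governed by nuclear charge alone: the more protons, the stronger the pull on the same electron cloud, and the smaller the ion.
Nuclear charges: Ca2+ (Z=20), K+ (Z=19), S2- (Z=16), P3- (Z=15).
Largest to smallest: P3- > S2- > K+ > Ca2+.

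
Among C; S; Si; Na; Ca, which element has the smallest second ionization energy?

After 1 electron has been removed, what remains? C⁺ still has 3 valence electrons; S⁺ still has 5 valence electrons; Si⁺ still has 3 valence electrons; Na⁺ is the bare [Ne] core; Ca⁺ still has 1 valence electron.
Breaking into a closed-shell core is much more expensive than removing a leftover valence electron — Na has the largest IE_2 here.
Valence configurations: C⁺ [He]2s²2p¹, S⁺ [Ne]3s²3p³, Si⁺ [Ne]3s²3p¹, Ca⁺ [Ar]4s¹.
Approximate IE_2 values (kJ/mol): C 2353, S 2252, Si 1577, Na 4562, Ca 1145.
Putting it together, IE_2: Ca < Si < S < C < Na.

Ca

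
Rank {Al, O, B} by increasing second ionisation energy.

Al < B < O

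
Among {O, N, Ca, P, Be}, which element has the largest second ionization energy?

O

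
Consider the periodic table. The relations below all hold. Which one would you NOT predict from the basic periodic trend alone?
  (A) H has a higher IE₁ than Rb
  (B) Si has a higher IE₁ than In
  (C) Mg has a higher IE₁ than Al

The general trend: IE₁ increases across a period and decreases down a group.
(A) H (period 1, group 1) vs Rb (period 5, group 1): the stated order agrees with the simple trend.
(B) Si (period 3, group 14) vs In (period 5, group 13): the stated order agrees with the simple trend.
(C) Mg (period 3, group 2) vs Al (period 3, group 13): the stated order contradicts the simple trend.
The exception is (C): Al's single 3p electron is easier to remove than one from Mg's filled 3s².

(C)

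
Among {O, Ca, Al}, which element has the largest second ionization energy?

The second ionization energy removes an electron from the +1 ion. For each element: O⁺ still has 5 valence electrons; Ca⁺ still has 1 valence electron; Al⁺ still has 2 valence electrons.
All are still removing valence electrons, so compare the +1 ions as you would atoms: IE_2 generally rises across a period (higher Z_eff) and falls down a group (larger shell), subject to the usual subshell exceptions.
Valence configurations: O⁺ [He]2s²2p³, Ca⁺ [Ar]4s¹, Al⁺ [Ne]3s².
The numbers (kJ/mol): O 3388, Ca 1145, Al 1817.
Overall IE_2 order: Ca < Al < O.

O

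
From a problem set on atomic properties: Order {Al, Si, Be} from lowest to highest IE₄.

IE_4 is the cost of taking one more electron from the +3 cation: Al³⁺ is the bare [Ne] core; Si³⁺ still has 1 valence electron; Be³⁺ is already 1 electron into the core.
Breaking into a closed-shell core is much more expensive than removing a leftover valence electron — Al and Be have the largest IE_4 here.
Tabulated IE_4 (kJ/mol): Al 11577, Si 4356, Be 21007.
Hence IE_4: Si < Al < Be.

Si, Al, Be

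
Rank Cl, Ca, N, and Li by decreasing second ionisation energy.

Li > N > Cl > Ca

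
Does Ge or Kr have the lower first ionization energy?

Ge is in period 4, group 14; Kr is in period 4, group 18.
First ionization energy rises across a period (greater Z_eff holds electrons more tightly) and falls down a group (valence electrons are farther from the nucleus).
All lie in period 4, so first ionization energy increases left to right.
So Ge has the lower first ionization energy (Ge < Kr).

Ge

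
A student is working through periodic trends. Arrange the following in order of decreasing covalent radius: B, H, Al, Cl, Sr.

H is in period 1, group 1; B is in period 2, group 13; Al is in period 3, group 13; Cl is in period 3, group 17; Sr is in period 5, group 2.
Radius decreases left→right (rising Z_eff, same n) and increases top→bottom (higher n).
These span different periods and groups, so the two trends combine.
B > H: the two effects oppose for this pair; the down-group effect wins (85 vs 32 pm).
Cl > B: period and group pull opposite ways; the down-group shift dominates (99 vs 85 pm).
Al > Cl: both are in period 3; the period trend gives Al the larger value.
Sr > Al: relative to Al, both the across-period and down-group shifts push Sr's atomic radius up.
Approximate values (pm): H 32, B 85, Al 126, Cl 99, Sr 185.
So from largest to smallest: Sr > Al > Cl > B > H.

Sr > Al > Cl > B > H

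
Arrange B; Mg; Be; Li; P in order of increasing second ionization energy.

Consider each +1 ion: B⁺ still has 2 valence electrons; Mg⁺ still has 1 valence electron; Be⁺ still has 1 valence electron; Li⁺ is the bare [He] core; P⁺ still has 4 valence electrons.
Core electrons are held far more tightly than valence electrons, so Li tops the IE_2 order.
Valence configurations: B⁺ [He]2s², Mg⁺ [Ne]3s¹, Be⁺ [He]2s¹, P⁺ [Ne]3s²3p².
Approximate IE_2 values (kJ/mol): B 2427, Mg 1451, Be 1757, Li 7298, P 1907.
Hence IE_2: Mg < Be < P < B < Li.

Mg < Be < P < B < Li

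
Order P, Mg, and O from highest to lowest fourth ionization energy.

Mg > O > P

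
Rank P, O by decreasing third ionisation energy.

IE_3 is the cost of taking one more electron from the +2 cation: P²⁺ still has 3 valence electrons; O²⁺ still has 4 valence electrons.
All are still removing valence electrons, so compare the +2 ions as you would atoms: IE_3 generally rises across a period (higher Z_eff) and falls down a group (larger shell), subject to the usual subshell exceptions.
Valence configurations: P²⁺ [Ne]3s²3p¹, O²⁺ [He]2s²2p².
The numbers (kJ/mol): P 2914, O 5300.
So the third ionization energies run P < O.

O > P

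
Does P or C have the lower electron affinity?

P

C is in period 2, group 14; P is in period 3, group 15.
Adding an electron releases more energy for atoms nearer the top right (short of the noble gases).
A diagonal step moves right (one effect) and down (the opposite effect) at once.
C > P: period and group pull opposite ways; the down-group shift dominates (122 vs 72 kJ/mol).
Approximate values (kJ/mol): C 122, P 72.
So P has the lower electron affinity (P < C).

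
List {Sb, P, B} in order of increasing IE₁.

B, Sb, P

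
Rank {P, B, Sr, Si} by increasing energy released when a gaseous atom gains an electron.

Sr < B < P < Si

B is in period 2, group 13; Si is in period 3, group 14; P is in period 3, group 15; Sr is in period 5, group 2.
Electron affinity generally becomes more exothermic across a period toward the halogens and less exothermic down a group.
These span different periods and groups, so the two trends combine.
B > Sr: both effects reinforce here, so B is clearly the higher of the two.
P > B: the two effects oppose for this pair; the across-period effect wins (72 vs 27 kJ/mol).
Si > P: this pair runs against the simple trend — see the exception note.
Note the exception: Si has a higher electron affinity than P, contrary to the simple trend — adding an electron to P's half-filled 3p³ is unfavourable, so Si (3p²) has the more exothermic EA.
For reference (kJ/mol): B 27, Si 134, P 72, Sr 5.
So from lowest to highest: Sr < B < P < Si.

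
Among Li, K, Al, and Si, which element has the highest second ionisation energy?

Li

After 1 electron has been removed, what remains? Li⁺ is the bare [He] core; K⁺ is the bare [Ar] core; Al⁺ still has 2 valence electrons; Si⁺ still has 3 valence electrons.
Pulling an electron out of a noble-gas core costs far more than removing a remaining valence electron, so K and Li sit at the high end of IE_2.
Valence configurations: Al⁺ [Ne]3s², Si⁺ [Ne]3s²3p¹.
Si⁺ loses a lone 3p electron whereas Al⁺ must break into a filled 3s² pair, so IE_2(Al) > IE_2(Si) even though Si has the higher nuclear charge.
Approximate IE_2 values (kJ/mol): Li 7298, K 3052, Al 1817, Si 1577.
So the second ionization energies run Si < Al < K < Li.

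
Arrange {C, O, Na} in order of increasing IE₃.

C < O < Na

The third ionization energy removes an electron from the +2 ion. For each element: C²⁺ still has 2 valence electrons; O²⁺ still has 4 valence electrons; Na²⁺ is already 1 electron into the core.
Pulling an electron out of a noble-gas core costs far more than removing a remaining valence electron, so Na sits at the high end of IE_3.
Valence configurations: C²⁺ [He]2s², O²⁺ [He]2s²2p².
Tabulated IE_3 (kJ/mol): C 4620, O 5300, Na 6910.
So the third ionization energies run C < O < Na.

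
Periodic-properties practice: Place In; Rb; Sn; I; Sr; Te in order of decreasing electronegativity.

I > Te > Sn > In > Sr > Rb

Atoms toward the upper right of the periodic table pull bonding electrons most strongly.
All lie in period 5, so electronegativity increases left to right.
So from highest to lowest: I > Te > Sn > In > Sr > Rb.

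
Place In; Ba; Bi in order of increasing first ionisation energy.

Ba < In < Bi

In is in period 5, group 13; Ba is in period 6, group 2; Bi is in period 6, group 15.
First ionization energy rises across a period (greater Z_eff holds electrons more tightly) and falls down a group (valence electrons are farther from the nucleus).
Neither a single period nor a single group — weigh both effects.
In > Ba: both effects reinforce here, so In is clearly the higher of the two.
Bi > In: period and group pull opposite ways; the across-period shift dominates (703 vs 558 kJ/mol).
For reference (kJ/mol): In 558, Ba 503, Bi 703.
So from lowest to highest: Ba < In < Bi.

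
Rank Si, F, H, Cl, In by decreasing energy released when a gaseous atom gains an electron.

H is in period 1, group 1; F is in period 2, group 17; Si is in period 3, group 14; Cl is in period 3, group 17; In is in period 5, group 13.
EA tends to increase across a period and decrease down a group, though the pattern is less regular than for IE or radius.
These span different periods and groups, so the two trends combine.
H > In: period and group pull opposite ways; the down-group shift dominates (73 vs 29 kJ/mol).
Si > H: period and group pull opposite ways; the across-period shift dominates (134 vs 73 kJ/mol).
F > Si: both effects reinforce here, so F is clearly the higher of the two.
Cl > F: this pair runs against the simple trend — see the exception note.
Note the exception: Cl has a higher electron affinity than F, contrary to the simple trend — F's small 2p subshell makes the incoming electron feel strong e⁻–e⁻ repulsion, so Cl actually releases more energy on gaining an electron.
For reference (kJ/mol): H 73, F 328, Si 134, Cl 349, In 29.
So from highest to lowest: Cl > F > Si > H > In.

Cl > F > Si > H > In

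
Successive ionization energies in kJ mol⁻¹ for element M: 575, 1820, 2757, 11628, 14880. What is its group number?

Group 13

Look for the largest jump between consecutive ionization energies: IE4/IE3 ≈ 4.2, far larger than any earlier ratio.
That jump marks the point where a core electron is being removed. So the atom has 3 valence electrons.
A main-group element with 3 valence electrons is in group 13.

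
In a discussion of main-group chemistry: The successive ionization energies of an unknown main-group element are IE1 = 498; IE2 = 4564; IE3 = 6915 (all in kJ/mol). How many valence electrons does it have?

1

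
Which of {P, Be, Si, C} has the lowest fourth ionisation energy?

After 3 electrons have been removed, what remains? P³⁺ still has 2 valence electrons; Be³⁺ is already 1 electron into the core; Si³⁺ still has 1 valence electron; C³⁺ still has 1 valence electron.
Breaking into a closed-shell core is much more expensive than removing a leftover valence electron — Be has the largest IE_4 here.
Valence configurations: P³⁺ [Ne]3s², Si³⁺ [Ne]3s¹, C³⁺ [He]2s¹.
The numbers (kJ/mol): P 4964, Be 21007, Si 4356, C 6223.
So the fourth ionization energies run Si < P < C < Be.

Si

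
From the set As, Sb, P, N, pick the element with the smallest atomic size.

N is in period 2, group 15; P is in period 3, group 15; As is in period 4, group 15; Sb is in period 5, group 15.
Radius decreases left→right (rising Z_eff, same n) and increases top→bottom (higher n).
All are in group 15, so atomic radius increases down the group.
The smallest atomic size among these belongs to N.

N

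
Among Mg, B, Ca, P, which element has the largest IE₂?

B

IE_2 is the cost of taking one more electron from the +1 cation: Mg⁺ still has 1 valence electron; B⁺ still has 2 valence electrons; Ca⁺ still has 1 valence electron; P⁺ still has 4 valence electrons.
All are still removing valence electrons, so compare the +1 ions as you would atoms: IE_2 generally rises across a period (higher Z_eff) and falls down a group (larger shell), subject to the usual subshell exceptions.
Valence configurations: Mg⁺ [Ne]3s¹, B⁺ [He]2s², Ca⁺ [Ar]4s¹, P⁺ [Ne]3s²3p².
The numbers (kJ/mol): Mg 1451, B 2427, Ca 1145, P 1907.
Overall IE_2 order: Ca < Mg < P < B.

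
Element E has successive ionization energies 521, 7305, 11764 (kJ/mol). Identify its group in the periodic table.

Group 1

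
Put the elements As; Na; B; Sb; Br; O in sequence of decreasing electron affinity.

Br > O > Sb > As > Na > B

B is in period 2, group 13; O is in period 2, group 16; Na is in period 3, group 1; As is in period 4, group 15; Br is in period 4, group 17; Sb is in period 5, group 15.
Adding an electron releases more energy for atoms nearer the top right (short of the noble gases).
Here both period and group differ, so the two effects have to be weighed against each other.
Na > B: this pair runs against the simple trend — see the exception note.
As > Na: the two effects oppose for this pair; the across-period effect wins (78 vs 53 kJ/mol).
Sb > As: this pair runs against the simple trend — see the exception note.
O > Sb: relative to Sb, both the across-period and down-group shifts push O's electron affinity up.
Br > O: the two effects oppose for this pair; the across-period effect wins (325 vs 141 kJ/mol).
Note the exception: Na has a higher electron affinity than B, contrary to the simple trend — B's ns²np¹ configuration gives only a small electron affinity — the sparsely filled np subshell binds an added electron weakly.
Note the exception: Sb has a higher electron affinity than As, contrary to the simple trend — both are half-filled np³, but the pairing/repulsion penalty for the added electron shrinks as the p orbitals become larger and more diffuse down the group, and for Sb that outweighs the weaker nuclear attraction.
Tabulated electron affinity (kJ/mol): B 27, O 141, Na 53, As 78, Br 325, Sb 103.
So from highest to lowest: Br > O > Sb > As > Na > B.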